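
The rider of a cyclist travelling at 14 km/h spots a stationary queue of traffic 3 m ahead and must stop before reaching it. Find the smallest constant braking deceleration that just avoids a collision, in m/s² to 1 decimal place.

Required deceleration ≈ 2.5 m/s²

14 km/h ÷ 3.6 = 3.8889 m/s.
v² = 2a·d ⇒ a = v²/(2d) = 3.8889² / (2 × 3.000) = 15.124 / 6.000 = 2.5207 m/s².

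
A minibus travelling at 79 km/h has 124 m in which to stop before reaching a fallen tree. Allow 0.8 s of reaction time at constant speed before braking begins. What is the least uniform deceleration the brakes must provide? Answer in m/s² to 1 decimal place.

79 km/h ÷ 3.6 = 21.9444 m/s.
Distance covered during reaction = 21.9444 × 0.8 = 17.556 m.
Distance available for braking: 124 − 17.556 = 106.444 m.
v² = 2a·d ⇒ a = v²/(2d) = 21.9444² / (2 × 106.444) = 481.557 / 212.888 = 2.2620 m/s².

Required deceleration ≈ 2.3 m/s²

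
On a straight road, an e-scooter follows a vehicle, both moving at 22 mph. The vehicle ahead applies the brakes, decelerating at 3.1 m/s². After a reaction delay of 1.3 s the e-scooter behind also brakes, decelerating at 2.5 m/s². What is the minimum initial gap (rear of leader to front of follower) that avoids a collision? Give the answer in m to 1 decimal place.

22 mph × 0.44704 = 9.8349 m/s.
Leader travels v²/(2a_L) = 96.725 / 6.200 = 15.601 m before stopping.
Follower covers v·t_r = 9.8349 × 1.3 = 12.785 m while reacting, then v²/(2a_F) = 96.725 / 5.000 = 19.345 m while braking, for a total of 12.785 + 19.345 = 32.130 m.
Since a_F ≤ a_L and the follower starts braking later, the follower is never slower than the leader, so the closest approach is when both have stopped.
Minimum gap = 32.130 − 15.601 = 16.529 m.

Minimum gap ≈ 16.5 m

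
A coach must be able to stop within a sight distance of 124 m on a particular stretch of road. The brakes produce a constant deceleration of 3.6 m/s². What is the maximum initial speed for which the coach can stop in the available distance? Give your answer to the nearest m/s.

Maximum speed ≈ 30 m/s

v²/(2a) = d ⇒ v = √(2 × 3.600 × 124) = √892.80 = 29.8798 m/s.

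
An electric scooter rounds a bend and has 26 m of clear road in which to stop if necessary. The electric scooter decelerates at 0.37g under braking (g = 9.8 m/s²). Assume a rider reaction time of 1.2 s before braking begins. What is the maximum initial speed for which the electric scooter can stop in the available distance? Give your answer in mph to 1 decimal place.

Maximum speed ≈ 22.5 mph

a = 0.37 × 9.8 = 3.626 m/s².
Stopping distance: v·t_r + v²/(2a) = 26 with t_r = 1.2 s and a = 3.626 m/s².
So v² + 8.702 v − 188.55 = 0.
Positive root: v = −a·t_r + √((a·t_r)² + 2a·d) = −4.351 + √(18.931 + 188.55) = 10.0532 m/s.
10.0532 m/s ÷ 0.44704 = 22.488 mph.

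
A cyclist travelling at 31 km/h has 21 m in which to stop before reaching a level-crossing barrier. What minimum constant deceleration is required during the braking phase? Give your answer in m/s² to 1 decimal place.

Required deceleration ≈ 1.8 m/s²

31 km/h ÷ 3.6 = 8.6111 m/s.
v² = 2a·d ⇒ a = v²/(2d) = 8.6111² / (2 × 21.000) = 74.151 / 42.000 = 1.7655 m/s².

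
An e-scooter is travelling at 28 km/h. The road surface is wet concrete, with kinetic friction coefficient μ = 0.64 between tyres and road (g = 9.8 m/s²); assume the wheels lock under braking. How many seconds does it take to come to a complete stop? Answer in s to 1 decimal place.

Braking time ≈ 1.2 s

28 km/h ÷ 3.6 = 7.7778 m/s.
a = μg = 0.64 × 9.8 = 6.272 m/s².
Braking time = v/a = 7.7778 / 6.272 = 1.240 s.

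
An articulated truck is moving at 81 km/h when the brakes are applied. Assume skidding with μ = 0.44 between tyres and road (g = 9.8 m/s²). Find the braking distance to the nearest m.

Braking distance ≈ 59 m

81 km/h ÷ 3.6 = 22.5000 m/s.
a = μg = 0.44 × 9.8 = 4.312 m/s².
Braking distance = v²/(2a) = 22.5000² / (2 × 4.312) = 506.250 / 8.624 = 58.702 m.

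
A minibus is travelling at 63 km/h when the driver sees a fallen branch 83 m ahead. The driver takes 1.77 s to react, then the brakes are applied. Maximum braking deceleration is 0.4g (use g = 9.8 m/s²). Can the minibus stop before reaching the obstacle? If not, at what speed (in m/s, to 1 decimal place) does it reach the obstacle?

Yes — it stops about 13.0 m short of the obstacle, so it never reaches it

63 km/h ÷ 3.6 = 17.5000 m/s.
a = 0.4 × 9.8 = 3.920 m/s².
Reaction distance = 17.5000 × 1.77 = 30.975 m.
Braking distance = v²/(2a) = 306.250 / 7.840 = 39.062 m.
Total stopping distance = 30.975 + 39.062 = 70.037 m, vs 83 m available — it stops with 83 − 70.037 = 12.963 m to spare.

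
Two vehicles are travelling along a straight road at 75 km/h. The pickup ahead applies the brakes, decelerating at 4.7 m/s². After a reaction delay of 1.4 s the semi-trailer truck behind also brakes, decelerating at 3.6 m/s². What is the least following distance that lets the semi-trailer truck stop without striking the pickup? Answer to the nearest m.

75 km/h ÷ 3.6 = 20.8333 m/s.
Leader travels v²/(2a_L) = 434.026 / 9.400 = 46.173 m before stopping.
Follower covers v·t_r = 20.8333 × 1.4 = 29.167 m while reacting, then v²/(2a_F) = 434.026 / 7.200 = 60.281 m while braking, for a total of 29.167 + 60.281 = 89.448 m.
Since a_F ≤ a_L and the follower starts braking later, the follower is never slower than the leader, so the closest approach is when both have stopped.
Minimum gap = 89.448 − 46.173 = 43.275 m.

Minimum gap ≈ 43 m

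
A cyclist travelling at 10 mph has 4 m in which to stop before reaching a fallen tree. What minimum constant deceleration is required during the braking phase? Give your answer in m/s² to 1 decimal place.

Required deceleration ≈ 2.5 m/s²

10 mph × 0.44704 = 4.4704 m/s.
v² = 2a·d ⇒ a = v²/(2d) = 4.4704² / (2 × 4.000) = 19.984 / 8.000 = 2.4980 m/s².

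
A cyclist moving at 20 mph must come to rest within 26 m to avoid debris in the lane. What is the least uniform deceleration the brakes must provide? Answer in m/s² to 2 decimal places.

20 mph × 0.44704 = 8.9408 m/s.
v² = 2a·d ⇒ a = v²/(2d) = 8.9408² / (2 × 26.000) = 79.938 / 52.000 = 1.5373 m/s².

Required deceleration ≈ 1.54 m/s²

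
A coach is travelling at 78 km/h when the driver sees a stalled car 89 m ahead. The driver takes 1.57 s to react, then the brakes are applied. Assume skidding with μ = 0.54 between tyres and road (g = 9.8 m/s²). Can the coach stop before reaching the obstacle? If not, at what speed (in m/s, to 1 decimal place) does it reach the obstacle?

Yes — it stops about 10.6 m short of the obstacle, so it never reaches it

78 km/h ÷ 3.6 = 21.6667 m/s.
a = μg = 0.54 × 9.8 = 5.292 m/s².
Reaction distance = 21.6667 × 1.57 = 34.017 m.
Braking distance = v²/(2a) = 469.446 / 10.584 = 44.354 m.
Total stopping distance = 34.017 + 44.354 = 78.371 m, vs 89 m available — it stops with 89 − 78.371 = 10.629 m to spare.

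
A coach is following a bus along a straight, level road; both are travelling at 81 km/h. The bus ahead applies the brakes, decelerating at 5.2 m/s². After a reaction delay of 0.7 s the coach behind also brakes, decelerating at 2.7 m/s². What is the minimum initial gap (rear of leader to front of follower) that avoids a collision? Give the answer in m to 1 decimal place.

81 km/h ÷ 3.6 = 22.5000 m/s.
Leader travels v²/(2a_L) = 506.250 / 10.400 = 48.678 m before stopping.
Follower covers v·t_r = 22.5000 × 0.7 = 15.750 m while reacting, then v²/(2a_F) = 506.250 / 5.400 = 93.750 m while braking, for a total of 15.750 + 93.750 = 109.500 m.
Since a_F ≤ a_L and the follower starts braking later, the follower is never slower than the leader, so the closest approach is when both have stopped.
Minimum gap = 109.500 − 48.678 = 60.822 m.

Minimum gap ≈ 60.8 m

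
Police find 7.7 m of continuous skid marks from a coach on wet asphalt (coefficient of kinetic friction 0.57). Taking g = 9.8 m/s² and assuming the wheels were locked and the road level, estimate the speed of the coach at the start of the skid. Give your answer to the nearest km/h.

Initial speed ≈ 33 km/h

Deceleration a = μg = 0.57 × 9.8 = 5.586 m/s².
v = √(2a·d) = √(2 × 5.586 × 7.7) = √86.024 = 9.2749 m/s.
= 9.2749 × 3.6 = 33.390 km/h.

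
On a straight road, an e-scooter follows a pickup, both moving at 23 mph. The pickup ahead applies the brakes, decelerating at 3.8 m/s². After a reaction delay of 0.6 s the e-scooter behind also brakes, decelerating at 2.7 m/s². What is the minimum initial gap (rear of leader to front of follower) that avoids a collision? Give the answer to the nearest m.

Minimum gap ≈ 12 m

23 mph × 0.44704 = 10.2819 m/s.
Leader travels v²/(2a_L) = 105.717 / 7.600 = 13.910 m before stopping.
Follower covers v·t_r = 10.2819 × 0.6 = 6.169 m while reacting, then v²/(2a_F) = 105.717 / 5.400 = 19.577 m while braking, for a total of 6.169 + 19.577 = 25.746 m.
Since a_F ≤ a_L and the follower starts braking later, the follower is never slower than the leader, so the closest approach is when both have stopped.
Minimum gap = 25.746 − 13.910 = 11.836 m.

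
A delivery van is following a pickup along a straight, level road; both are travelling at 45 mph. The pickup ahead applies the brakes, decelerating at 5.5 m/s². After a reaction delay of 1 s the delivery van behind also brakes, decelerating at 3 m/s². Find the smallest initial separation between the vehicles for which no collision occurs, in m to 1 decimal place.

Minimum gap ≈ 50.8 m

45 mph × 0.44704 = 20.1168 m/s.
Leader travels v²/(2a_L) = 404.686 / 11.000 = 36.790 m before stopping.
Follower covers v·t_r = 20.1168 × 1 = 20.117 m while reacting, then v²/(2a_F) = 404.686 / 6.000 = 67.448 m while braking, for a total of 20.117 + 67.448 = 87.565 m.
Since a_F ≤ a_L and the follower starts braking later, the follower is never slower than the leader, so the closest approach is when both have stopped.
Minimum gap = 87.565 − 36.790 = 50.775 m.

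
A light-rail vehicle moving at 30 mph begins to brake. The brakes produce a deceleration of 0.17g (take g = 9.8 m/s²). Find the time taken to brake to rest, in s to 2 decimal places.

Braking time ≈ 8.05 s

30 mph × 0.44704 = 13.4112 m/s.
a = 0.17 × 9.8 = 1.666 m/s².
Braking time = v/a = 13.4112 / 1.666 = 8.050 s.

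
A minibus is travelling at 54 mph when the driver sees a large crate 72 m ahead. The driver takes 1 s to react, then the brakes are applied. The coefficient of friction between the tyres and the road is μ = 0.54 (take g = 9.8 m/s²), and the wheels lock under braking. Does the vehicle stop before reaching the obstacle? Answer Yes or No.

No

54 mph × 0.44704 = 24.1402 m/s.
a = μg = 0.54 × 9.8 = 5.292 m/s².
Reaction distance = 24.1402 × 1 = 24.140 m.
Braking distance = v²/(2a) = 582.749 / 10.584 = 55.059 m.
Total stopping distance = 24.140 + 55.059 = 79.199 m, vs 72 m available — it cannot stop in time and overshoots by 79.199 − 72 = 7.199 m.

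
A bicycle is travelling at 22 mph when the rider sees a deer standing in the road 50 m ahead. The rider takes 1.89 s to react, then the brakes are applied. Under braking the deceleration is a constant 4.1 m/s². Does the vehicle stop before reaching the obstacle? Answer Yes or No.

Yes

22 mph × 0.44704 = 9.8349 m/s.
Reaction distance = 9.8349 × 1.89 = 18.588 m.
Braking distance = v²/(2a) = 96.725 / 8.200 = 11.796 m.
Total stopping distance = 18.588 + 11.796 = 30.384 m, vs 50 m available — it stops with 50 − 30.384 = 19.616 m to spare.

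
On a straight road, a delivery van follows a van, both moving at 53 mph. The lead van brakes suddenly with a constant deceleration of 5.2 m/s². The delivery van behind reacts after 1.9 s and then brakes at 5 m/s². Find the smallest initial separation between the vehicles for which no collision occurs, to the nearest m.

53 mph × 0.44704 = 23.6931 m/s.
Leader travels v²/(2a_L) = 561.363 / 10.400 = 53.977 m before stopping.
Follower covers v·t_r = 23.6931 × 1.9 = 45.017 m while reacting, then v²/(2a_F) = 561.363 / 10.000 = 56.136 m while braking, for a total of 45.017 + 56.136 = 101.153 m.
Since a_F ≤ a_L and the follower starts braking later, the follower is never slower than the leader, so the closest approach is when both have stopped.
Minimum gap = 101.153 − 53.977 = 47.176 m.

Minimum gap ≈ 47 m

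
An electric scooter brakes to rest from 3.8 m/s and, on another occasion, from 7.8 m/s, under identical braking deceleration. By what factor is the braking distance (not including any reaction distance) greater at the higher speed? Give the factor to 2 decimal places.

Factor ≈ 4.21

Braking distance d = v²/(2a), so with a fixed, d ∝ v².
Factor = (7.8/3.8)² = 2.0526² = 4.2132.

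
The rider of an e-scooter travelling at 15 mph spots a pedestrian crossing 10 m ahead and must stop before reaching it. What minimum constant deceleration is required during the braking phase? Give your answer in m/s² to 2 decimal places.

15 mph × 0.44704 = 6.7056 m/s.
v² = 2a·d ⇒ a = v²/(2d) = 6.7056² / (2 × 10.000) = 44.965 / 20.000 = 2.2483 m/s².

Required deceleration ≈ 2.25 m/s²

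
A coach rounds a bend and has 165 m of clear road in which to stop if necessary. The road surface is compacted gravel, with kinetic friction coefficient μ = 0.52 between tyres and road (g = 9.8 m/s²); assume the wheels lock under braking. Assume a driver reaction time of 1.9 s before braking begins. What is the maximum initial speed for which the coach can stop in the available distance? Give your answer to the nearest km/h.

Maximum speed ≈ 117 km/h

a = μg = 0.52 × 9.8 = 5.096 m/s².
Stopping distance: v·t_r + v²/(2a) = 165 with t_r = 1.9 s and a = 5.096 m/s².
So v² + 19.365 v − 1681.68 = 0.
Positive root: v = −a·t_r + √((a·t_r)² + 2a·d) = −9.682 + √(93.741 + 1681.68) = 32.4537 m/s.
32.4537 m/s × 3.6 = 116.833 km/h.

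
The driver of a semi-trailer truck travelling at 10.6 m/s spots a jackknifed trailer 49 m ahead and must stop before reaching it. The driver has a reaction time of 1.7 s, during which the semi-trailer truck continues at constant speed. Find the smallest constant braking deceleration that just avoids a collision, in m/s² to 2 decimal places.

Required deceleration ≈ 1.81 m/s²

Distance covered during reaction = 10.6000 × 1.7 = 18.020 m.
Distance available for braking: 49 − 18.020 = 30.980 m.
v² = 2a·d ⇒ a = v²/(2d) = 10.6000² / (2 × 30.980) = 112.360 / 61.960 = 1.8134 m/s².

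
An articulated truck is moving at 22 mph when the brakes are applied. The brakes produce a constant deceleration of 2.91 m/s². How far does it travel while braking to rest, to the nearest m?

Braking distance ≈ 17 m

22 mph × 0.44704 = 9.8349 m/s.
Braking distance = v²/(2a) = 9.8349² / (2 × 2.910) = 96.725 / 5.820 = 16.619 m.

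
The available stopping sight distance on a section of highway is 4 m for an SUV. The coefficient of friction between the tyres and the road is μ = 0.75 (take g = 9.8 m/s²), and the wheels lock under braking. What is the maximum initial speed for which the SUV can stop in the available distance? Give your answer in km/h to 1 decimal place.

a = μg = 0.75 × 9.8 = 7.350 m/s².
v²/(2a) = d ⇒ v = √(2 × 7.350 × 4) = √58.80 = 7.6681 m/s.
7.6681 m/s × 3.6 = 27.605 km/h.

Maximum speed ≈ 27.6 km/h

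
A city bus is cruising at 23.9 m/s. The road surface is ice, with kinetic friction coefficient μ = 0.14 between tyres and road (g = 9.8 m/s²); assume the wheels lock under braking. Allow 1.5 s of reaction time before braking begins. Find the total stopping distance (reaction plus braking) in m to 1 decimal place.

Total stopping distance ≈ 244.0 m

a = μg = 0.14 × 9.8 = 1.372 m/s².
Reaction distance = v·t_r = 23.9000 × 1.5 = 35.850 m.
Braking distance = v²/(2a) = 23.9000² / (2 × 1.372) = 571.210 / 2.744 = 208.167 m.
Total = 35.850 + 208.167 = 244.017 m.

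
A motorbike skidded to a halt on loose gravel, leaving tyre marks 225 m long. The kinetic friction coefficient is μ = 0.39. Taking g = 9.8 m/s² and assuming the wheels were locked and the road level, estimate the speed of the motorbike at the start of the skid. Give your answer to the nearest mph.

Deceleration a = μg = 0.39 × 9.8 = 3.822 m/s².
v = √(2a·d) = √(2 × 3.822 × 225) = √1719.900 = 41.4717 m/s.
= 41.4717 ÷ 0.44704 = 92.770 mph.

Initial speed ≈ 93 mph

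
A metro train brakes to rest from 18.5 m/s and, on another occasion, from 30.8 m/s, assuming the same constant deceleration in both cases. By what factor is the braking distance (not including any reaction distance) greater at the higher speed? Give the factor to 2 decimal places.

Braking distance d = v²/(2a), so with a fixed, d ∝ v².
Factor = (30.8/18.5)² = 1.6649² = 2.7719.

Factor ≈ 2.77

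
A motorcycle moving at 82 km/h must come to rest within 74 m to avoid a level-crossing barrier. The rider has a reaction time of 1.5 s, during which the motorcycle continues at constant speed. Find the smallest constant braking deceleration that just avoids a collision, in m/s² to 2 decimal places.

82 km/h ÷ 3.6 = 22.7778 m/s.
Distance covered during reaction = 22.7778 × 1.5 = 34.167 m.
Distance available for braking: 74 − 34.167 = 39.833 m.
v² = 2a·d ⇒ a = v²/(2d) = 22.7778² / (2 × 39.833) = 518.828 / 79.666 = 6.5125 m/s².

Required deceleration ≈ 6.51 m/s²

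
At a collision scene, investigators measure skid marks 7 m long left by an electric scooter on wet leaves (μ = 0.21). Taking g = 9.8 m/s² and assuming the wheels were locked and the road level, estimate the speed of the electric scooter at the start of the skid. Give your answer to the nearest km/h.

Initial speed ≈ 19 km/h

Deceleration a = μg = 0.21 × 9.8 = 2.058 m/s².
v = √(2a·d) = √(2 × 2.058 × 7) = √28.812 = 5.3677 m/s.
= 5.3677 × 3.6 = 19.324 km/h.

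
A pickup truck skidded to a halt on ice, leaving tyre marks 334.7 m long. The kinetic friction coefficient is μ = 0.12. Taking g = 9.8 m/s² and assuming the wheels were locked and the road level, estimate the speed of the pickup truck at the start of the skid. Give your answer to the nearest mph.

Deceleration a = μg = 0.12 × 9.8 = 1.176 m/s².
v = √(2a·d) = √(2 × 1.176 × 334.7) = √787.214 = 28.0573 m/s.
= 28.0573 ÷ 0.44704 = 62.762 mph.

Initial speed ≈ 63 mph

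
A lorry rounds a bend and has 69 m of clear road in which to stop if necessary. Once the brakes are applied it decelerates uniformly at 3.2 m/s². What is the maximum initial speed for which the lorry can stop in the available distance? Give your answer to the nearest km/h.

v²/(2a) = d ⇒ v = √(2 × 3.200 × 69) = √441.60 = 21.0143 m/s.
21.0143 m/s × 3.6 = 75.651 km/h.

Maximum speed ≈ 76 km/h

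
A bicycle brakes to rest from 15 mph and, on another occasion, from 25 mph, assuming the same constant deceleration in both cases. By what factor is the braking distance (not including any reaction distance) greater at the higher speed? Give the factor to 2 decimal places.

Factor ≈ 2.78

Braking distance d = v²/(2a), so with a fixed, d ∝ v².
Factor = (25/15)² = 1.6667² = 2.7779.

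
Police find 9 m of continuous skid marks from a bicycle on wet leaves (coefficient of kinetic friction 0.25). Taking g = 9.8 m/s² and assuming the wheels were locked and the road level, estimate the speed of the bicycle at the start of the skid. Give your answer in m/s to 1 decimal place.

Initial speed ≈ 6.6 m/s

Deceleration a = μg = 0.25 × 9.8 = 2.450 m/s².
v = √(2a·d) = √(2 × 2.450 × 9) = √44.100 = 6.6408 m/s.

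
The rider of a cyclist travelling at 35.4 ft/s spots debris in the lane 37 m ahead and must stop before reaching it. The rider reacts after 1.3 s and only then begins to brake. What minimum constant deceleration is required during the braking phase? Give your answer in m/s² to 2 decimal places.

35.4 ft/s × 0.3048 = 10.7899 m/s.
Distance covered during reaction = 10.7899 × 1.3 = 14.027 m.
Distance available for braking: 37 − 14.027 = 22.973 m.
v² = 2a·d ⇒ a = v²/(2d) = 10.7899² / (2 × 22.973) = 116.422 / 45.946 = 2.5339 m/s².

Required deceleration ≈ 2.53 m/s²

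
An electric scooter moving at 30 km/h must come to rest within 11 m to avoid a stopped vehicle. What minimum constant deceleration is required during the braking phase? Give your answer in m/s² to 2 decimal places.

30 km/h ÷ 3.6 = 8.3333 m/s.
v² = 2a·d ⇒ a = v²/(2d) = 8.3333² / (2 × 11.000) = 69.444 / 22.000 = 3.1565 m/s².

Required deceleration ≈ 3.16 m/s²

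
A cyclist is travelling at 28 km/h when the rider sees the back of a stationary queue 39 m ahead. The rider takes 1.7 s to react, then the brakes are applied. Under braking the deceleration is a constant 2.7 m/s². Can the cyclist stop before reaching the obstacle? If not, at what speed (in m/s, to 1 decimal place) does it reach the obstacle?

Yes — it stops about 14.6 m short of the obstacle, so it never reaches it

28 km/h ÷ 3.6 = 7.7778 m/s.
Reaction distance = 7.7778 × 1.7 = 13.222 m.
Braking distance = v²/(2a) = 60.494 / 5.400 = 11.203 m.
Total stopping distance = 13.222 + 11.203 = 24.425 m, vs 39 m available — it stops with 39 − 24.425 = 14.575 m to spare.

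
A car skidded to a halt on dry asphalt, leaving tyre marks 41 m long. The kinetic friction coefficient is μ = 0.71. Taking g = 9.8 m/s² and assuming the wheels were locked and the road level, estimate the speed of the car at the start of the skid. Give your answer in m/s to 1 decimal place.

Initial speed ≈ 23.9 m/s

Deceleration a = μg = 0.71 × 9.8 = 6.958 m/s².
v = √(2a·d) = √(2 × 6.958 × 41) = √570.556 = 23.8863 m/s.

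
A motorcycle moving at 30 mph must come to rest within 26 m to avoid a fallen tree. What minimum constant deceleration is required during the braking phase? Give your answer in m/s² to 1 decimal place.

30 mph × 0.44704 = 13.4112 m/s.
v² = 2a·d ⇒ a = v²/(2d) = 13.4112² / (2 × 26.000) = 179.860 / 52.000 = 3.4588 m/s².

Required deceleration ≈ 3.5 m/s²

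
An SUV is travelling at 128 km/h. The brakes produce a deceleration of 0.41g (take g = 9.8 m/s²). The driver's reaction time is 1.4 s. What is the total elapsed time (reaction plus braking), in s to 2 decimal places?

Total time ≈ 10.25 s

128 km/h ÷ 3.6 = 35.5556 m/s.
a = 0.41 × 9.8 = 4.018 m/s².
Braking time = v/a = 35.5556 / 4.018 = 8.849 s.
Total = 1.4 + 8.849 = 10.249 s.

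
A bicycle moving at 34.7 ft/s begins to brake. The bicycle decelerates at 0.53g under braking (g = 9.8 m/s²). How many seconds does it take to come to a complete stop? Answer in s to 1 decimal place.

Braking time ≈ 2.0 s

34.7 ft/s × 0.3048 = 10.5766 m/s.
a = 0.53 × 9.8 = 5.194 m/s².
Braking time = v/a = 10.5766 / 5.194 = 2.036 s.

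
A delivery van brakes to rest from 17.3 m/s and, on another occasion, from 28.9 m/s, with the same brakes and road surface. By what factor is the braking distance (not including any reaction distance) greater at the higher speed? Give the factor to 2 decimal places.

Factor ≈ 2.79

Braking distance d = v²/(2a), so with a fixed, d ∝ v².
Factor = (28.9/17.3)² = 1.6705² = 2.7906.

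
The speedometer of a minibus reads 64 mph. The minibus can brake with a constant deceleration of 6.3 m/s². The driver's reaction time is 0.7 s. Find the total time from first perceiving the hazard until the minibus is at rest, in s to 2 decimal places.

Total time ≈ 5.24 s

64 mph × 0.44704 = 28.6106 m/s.
Braking time = v/a = 28.6106 / 6.300 = 4.541 s.
Total = 0.7 + 4.541 = 5.241 s.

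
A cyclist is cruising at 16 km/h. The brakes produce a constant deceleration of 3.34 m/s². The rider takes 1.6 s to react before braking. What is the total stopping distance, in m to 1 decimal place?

Total stopping distance ≈ 10.1 m

16 km/h ÷ 3.6 = 4.4444 m/s.
Reaction distance = v·t_r = 4.4444 × 1.6 = 7.111 m.
Braking distance = v²/(2a) = 4.4444² / (2 × 3.340) = 19.753 / 6.680 = 2.957 m.
Total = 7.111 + 2.957 = 10.068 m.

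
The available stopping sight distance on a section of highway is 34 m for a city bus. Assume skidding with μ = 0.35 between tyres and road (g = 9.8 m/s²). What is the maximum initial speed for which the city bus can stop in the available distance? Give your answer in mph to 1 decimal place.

Maximum speed ≈ 34.2 mph

a = μg = 0.35 × 9.8 = 3.430 m/s².
v²/(2a) = d ⇒ v = √(2 × 3.430 × 34) = √233.24 = 15.2722 m/s.
15.2722 m/s ÷ 0.44704 = 34.163 mph.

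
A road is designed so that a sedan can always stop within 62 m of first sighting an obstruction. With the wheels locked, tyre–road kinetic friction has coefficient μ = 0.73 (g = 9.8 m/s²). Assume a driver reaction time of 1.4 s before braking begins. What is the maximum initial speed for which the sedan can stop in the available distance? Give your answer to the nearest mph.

a = μg = 0.73 × 9.8 = 7.154 m/s².
Stopping distance: v·t_r + v²/(2a) = 62 with t_r = 1.4 s and a = 7.154 m/s².
So v² + 20.031 v − 887.10 = 0.
Positive root: v = −a·t_r + √((a·t_r)² + 2a·d) = −10.016 + √(100.320 + 887.10) = 21.4072 m/s.
21.4072 m/s ÷ 0.44704 = 47.887 mph.

Maximum speed ≈ 48 mph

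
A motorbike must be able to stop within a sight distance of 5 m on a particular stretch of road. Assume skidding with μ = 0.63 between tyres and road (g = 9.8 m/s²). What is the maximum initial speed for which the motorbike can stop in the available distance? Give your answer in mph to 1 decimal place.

a = μg = 0.63 × 9.8 = 6.174 m/s².
v²/(2a) = d ⇒ v = √(2 × 6.174 × 5) = √61.74 = 7.8575 m/s.
7.8575 m/s ÷ 0.44704 = 17.577 mph.

Maximum speed ≈ 17.6 mph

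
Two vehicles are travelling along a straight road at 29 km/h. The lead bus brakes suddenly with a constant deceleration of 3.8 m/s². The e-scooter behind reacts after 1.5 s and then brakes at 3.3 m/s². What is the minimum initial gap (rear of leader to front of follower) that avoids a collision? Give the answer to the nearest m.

Minimum gap ≈ 13 m

29 km/h ÷ 3.6 = 8.0556 m/s.
Leader travels v²/(2a_L) = 64.893 / 7.600 = 8.539 m before stopping.
Follower covers v·t_r = 8.0556 × 1.5 = 12.083 m while reacting, then v²/(2a_F) = 64.893 / 6.600 = 9.832 m while braking, for a total of 12.083 + 9.832 = 21.915 m.
Since a_F ≤ a_L and the follower starts braking later, the follower is never slower than the leader, so the closest approach is when both have stopped.
Minimum gap = 21.915 − 8.539 = 13.376 m.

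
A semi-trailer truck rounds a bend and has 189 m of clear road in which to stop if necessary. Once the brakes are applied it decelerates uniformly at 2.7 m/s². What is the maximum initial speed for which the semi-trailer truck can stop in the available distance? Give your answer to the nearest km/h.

Maximum speed ≈ 115 km/h

v²/(2a) = d ⇒ v = √(2 × 2.700 × 189) = √1020.60 = 31.9468 m/s.
31.9468 m/s × 3.6 = 115.008 km/h.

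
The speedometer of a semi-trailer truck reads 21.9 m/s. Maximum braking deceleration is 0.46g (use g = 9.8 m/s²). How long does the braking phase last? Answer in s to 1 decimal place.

Braking time ≈ 4.9 s

a = 0.46 × 9.8 = 4.508 m/s².
Braking time = v/a = 21.9000 / 4.508 = 4.858 s.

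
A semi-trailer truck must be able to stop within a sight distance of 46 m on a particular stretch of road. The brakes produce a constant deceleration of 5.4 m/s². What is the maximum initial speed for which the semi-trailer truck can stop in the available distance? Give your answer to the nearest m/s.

Maximum speed ≈ 22 m/s

v²/(2a) = d ⇒ v = √(2 × 5.400 × 46) = √496.80 = 22.2890 m/s.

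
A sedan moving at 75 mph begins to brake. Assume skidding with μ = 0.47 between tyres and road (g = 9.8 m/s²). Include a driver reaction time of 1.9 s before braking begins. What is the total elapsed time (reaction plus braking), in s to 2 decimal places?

Total time ≈ 9.18 s

75 mph × 0.44704 = 33.5280 m/s.
a = μg = 0.47 × 9.8 = 4.606 m/s².
Braking time = v/a = 33.5280 / 4.606 = 7.279 s.
Total = 1.9 + 7.279 = 9.179 s.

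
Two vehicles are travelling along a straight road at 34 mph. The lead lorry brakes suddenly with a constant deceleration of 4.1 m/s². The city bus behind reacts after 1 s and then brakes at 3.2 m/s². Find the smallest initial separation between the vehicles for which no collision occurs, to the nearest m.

34 mph × 0.44704 = 15.1994 m/s.
Leader travels v²/(2a_L) = 231.022 / 8.200 = 28.173 m before stopping.
Follower covers v·t_r = 15.1994 × 1 = 15.199 m while reacting, then v²/(2a_F) = 231.022 / 6.400 = 36.097 m while braking, for a total of 15.199 + 36.097 = 51.296 m.
Since a_F ≤ a_L and the follower starts braking later, the follower is never slower than the leader, so the closest approach is when both have stopped.
Minimum gap = 51.296 − 28.173 = 23.123 m.

Minimum gap ≈ 23 m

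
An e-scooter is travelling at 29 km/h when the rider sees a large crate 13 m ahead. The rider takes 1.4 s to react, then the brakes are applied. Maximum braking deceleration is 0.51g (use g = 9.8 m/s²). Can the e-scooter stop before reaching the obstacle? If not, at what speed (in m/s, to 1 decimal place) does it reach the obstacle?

No — it strikes the obstacle at 6.9 m/s

29 km/h ÷ 3.6 = 8.0556 m/s.
a = 0.51 × 9.8 = 4.998 m/s².
Reaction distance = 8.0556 × 1.4 = 11.278 m.
Braking distance needed to stop: v²/(2a) = 64.893 / 9.996 = 6.492 m, so total needed = 11.278 + 6.492 = 17.770 m > 13 m — it cannot stop.
Distance remaining when braking begins: 13 − 11.278 = 1.722 m.
v² = v₀² − 2a·d = 64.893 − 2 × 4.998 × 1.722 = 47.680 m²/s².
v = √47.680 = 6.905 m/s.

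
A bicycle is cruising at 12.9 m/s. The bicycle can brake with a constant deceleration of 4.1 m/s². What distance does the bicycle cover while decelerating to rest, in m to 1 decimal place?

Braking distance = v²/(2a) = 12.9000² / (2 × 4.100) = 166.410 / 8.200 = 20.294 m.

Braking distance ≈ 20.3 m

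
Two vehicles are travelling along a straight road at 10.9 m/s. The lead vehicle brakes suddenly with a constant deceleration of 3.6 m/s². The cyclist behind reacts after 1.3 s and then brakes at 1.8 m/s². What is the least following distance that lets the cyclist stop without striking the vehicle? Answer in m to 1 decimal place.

Leader travels v²/(2a_L) = 118.810 / 7.200 = 16.501 m before stopping.
Follower covers v·t_r = 10.9000 × 1.3 = 14.170 m while reacting, then v²/(2a_F) = 118.810 / 3.600 = 33.003 m while braking, for a total of 14.170 + 33.003 = 47.173 m.
Since a_F ≤ a_L and the follower starts braking later, the follower is never slower than the leader, so the closest approach is when both have stopped.
Minimum gap = 47.173 − 16.501 = 30.672 m.

Minimum gap ≈ 30.7 m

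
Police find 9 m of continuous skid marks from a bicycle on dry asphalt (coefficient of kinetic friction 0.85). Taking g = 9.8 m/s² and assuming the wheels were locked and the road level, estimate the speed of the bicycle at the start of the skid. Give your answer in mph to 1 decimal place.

Deceleration a = μg = 0.85 × 9.8 = 8.330 m/s².
v = √(2a·d) = √(2 × 8.330 × 9) = √149.940 = 12.2450 m/s.
= 12.2450 ÷ 0.44704 = 27.391 mph.

Initial speed ≈ 27.4 mph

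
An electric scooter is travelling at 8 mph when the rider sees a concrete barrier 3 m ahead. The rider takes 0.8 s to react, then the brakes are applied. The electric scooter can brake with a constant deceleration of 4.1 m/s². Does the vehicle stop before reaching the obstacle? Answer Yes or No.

No

8 mph × 0.44704 = 3.5763 m/s.
Reaction distance = 3.5763 × 0.8 = 2.861 m.
Braking distance = v²/(2a) = 12.790 / 8.200 = 1.560 m.
Total stopping distance = 2.861 + 1.560 = 4.421 m, vs 3 m available — it cannot stop in time and overshoots by 4.421 − 3 = 1.421 m.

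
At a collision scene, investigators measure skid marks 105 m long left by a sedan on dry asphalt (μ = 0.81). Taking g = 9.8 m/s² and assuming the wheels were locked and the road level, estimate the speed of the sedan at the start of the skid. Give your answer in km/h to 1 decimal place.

Deceleration a = μg = 0.81 × 9.8 = 7.938 m/s².
v = √(2a·d) = √(2 × 7.938 × 105) = √1666.980 = 40.8287 m/s.
= 40.8287 × 3.6 = 146.983 km/h.

Initial speed ≈ 147.0 km/h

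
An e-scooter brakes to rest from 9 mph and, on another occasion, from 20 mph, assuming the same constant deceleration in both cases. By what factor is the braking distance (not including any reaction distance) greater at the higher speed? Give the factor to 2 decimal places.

Factor ≈ 4.94

Braking distance d = v²/(2a), so with a fixed, d ∝ v².
Factor = (20/9)² = 2.2222² = 4.9382.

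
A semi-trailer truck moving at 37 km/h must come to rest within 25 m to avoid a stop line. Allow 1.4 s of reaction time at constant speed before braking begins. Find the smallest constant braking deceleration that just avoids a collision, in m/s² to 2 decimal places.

37 km/h ÷ 3.6 = 10.2778 m/s.
Distance covered during reaction = 10.2778 × 1.4 = 14.389 m.
Distance available for braking: 25 − 14.389 = 10.611 m.
v² = 2a·d ⇒ a = v²/(2d) = 10.2778² / (2 × 10.611) = 105.633 / 21.222 = 4.9775 m/s².

Required deceleration ≈ 4.98 m/s²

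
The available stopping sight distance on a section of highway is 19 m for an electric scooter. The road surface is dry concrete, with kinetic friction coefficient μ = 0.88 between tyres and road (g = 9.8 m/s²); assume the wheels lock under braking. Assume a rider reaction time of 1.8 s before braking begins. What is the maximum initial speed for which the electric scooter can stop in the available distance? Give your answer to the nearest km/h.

a = μg = 0.88 × 9.8 = 8.624 m/s².
Stopping distance: v·t_r + v²/(2a) = 19 with t_r = 1.8 s and a = 8.624 m/s².
So v² + 31.046 v − 327.71 = 0.
Positive root: v = −a·t_r + √((a·t_r)² + 2a·d) = −15.523 + √(240.964 + 327.71) = 8.3239 m/s.
8.3239 m/s × 3.6 = 29.966 km/h.

Maximum speed ≈ 30 km/h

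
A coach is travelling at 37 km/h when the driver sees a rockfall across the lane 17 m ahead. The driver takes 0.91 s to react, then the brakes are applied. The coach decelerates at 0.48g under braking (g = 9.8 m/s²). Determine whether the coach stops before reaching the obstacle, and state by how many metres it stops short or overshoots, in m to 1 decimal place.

37 km/h ÷ 3.6 = 10.2778 m/s.
a = 0.48 × 9.8 = 4.704 m/s².
Reaction distance = 10.2778 × 0.91 = 9.353 m.
Braking distance = v²/(2a) = 105.633 / 9.408 = 11.228 m.
Total stopping distance = 9.353 + 11.228 = 20.581 m, vs 17 m available — it cannot stop in time and overshoots by 20.581 − 17 = 3.581 m.

No — it overshoots by 3.6 m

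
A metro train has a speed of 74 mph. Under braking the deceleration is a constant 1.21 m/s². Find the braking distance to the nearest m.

74 mph × 0.44704 = 33.0810 m/s.
Braking distance = v²/(2a) = 33.0810² / (2 × 1.210) = 1094.353 / 2.420 = 452.212 m.

Braking distance ≈ 452 m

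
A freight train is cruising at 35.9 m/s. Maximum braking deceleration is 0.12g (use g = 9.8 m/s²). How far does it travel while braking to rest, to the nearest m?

Braking distance ≈ 548 m

a = 0.12 × 9.8 = 1.176 m/s².
Braking distance = v²/(2a) = 35.9000² / (2 × 1.176) = 1288.810 / 2.352 = 547.963 m.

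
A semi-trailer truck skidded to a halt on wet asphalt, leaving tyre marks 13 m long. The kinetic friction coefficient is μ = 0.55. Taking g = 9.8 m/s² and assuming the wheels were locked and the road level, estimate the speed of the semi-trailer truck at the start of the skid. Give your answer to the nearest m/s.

Initial speed ≈ 12 m/s

Deceleration a = μg = 0.55 × 9.8 = 5.390 m/s².
v = √(2a·d) = √(2 × 5.390 × 13) = √140.140 = 11.8381 m/s.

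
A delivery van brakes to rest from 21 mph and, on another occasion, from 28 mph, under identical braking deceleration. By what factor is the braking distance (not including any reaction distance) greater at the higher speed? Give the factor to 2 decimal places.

Factor ≈ 1.78

Braking distance d = v²/(2a), so with a fixed, d ∝ v².
Factor = (28/21)² = 1.3333² = 1.7777.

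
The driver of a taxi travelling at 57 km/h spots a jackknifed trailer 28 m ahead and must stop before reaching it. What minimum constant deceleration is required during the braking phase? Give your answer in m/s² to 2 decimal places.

Required deceleration ≈ 4.48 m/s²

57 km/h ÷ 3.6 = 15.8333 m/s.
v² = 2a·d ⇒ a = v²/(2d) = 15.8333² / (2 × 28.000) = 250.693 / 56.000 = 4.4767 m/s².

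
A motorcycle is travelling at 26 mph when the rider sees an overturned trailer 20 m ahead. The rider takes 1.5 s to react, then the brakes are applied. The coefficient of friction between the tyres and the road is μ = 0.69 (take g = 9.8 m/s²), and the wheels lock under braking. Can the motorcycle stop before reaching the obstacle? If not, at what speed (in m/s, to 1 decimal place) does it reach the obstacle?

26 mph × 0.44704 = 11.6230 m/s.
a = μg = 0.69 × 9.8 = 6.762 m/s².
Reaction distance = 11.6230 × 1.5 = 17.434 m.
Braking distance needed to stop: v²/(2a) = 135.094 / 13.524 = 9.989 m, so total needed = 17.434 + 9.989 = 27.423 m > 20 m — it cannot stop.
Distance remaining when braking begins: 20 − 17.434 = 2.566 m.
v² = v₀² − 2a·d = 135.094 − 2 × 6.762 × 2.566 = 100.391 m²/s².
v = √100.391 = 10.020 m/s.

No — it strikes the obstacle at 10.0 m/s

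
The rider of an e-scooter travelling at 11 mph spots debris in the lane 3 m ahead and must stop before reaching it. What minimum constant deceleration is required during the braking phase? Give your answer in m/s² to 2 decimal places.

Required deceleration ≈ 4.03 m/s²

11 mph × 0.44704 = 4.9174 m/s.
v² = 2a·d ⇒ a = v²/(2d) = 4.9174² / (2 × 3.000) = 24.181 / 6.000 = 4.0302 m/s².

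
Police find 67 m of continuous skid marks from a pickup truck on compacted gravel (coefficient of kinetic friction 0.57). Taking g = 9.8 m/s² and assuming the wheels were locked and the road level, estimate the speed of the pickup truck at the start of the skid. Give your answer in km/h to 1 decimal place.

Deceleration a = μg = 0.57 × 9.8 = 5.586 m/s².
v = √(2a·d) = √(2 × 5.586 × 67) = √748.524 = 27.3592 m/s.
= 27.3592 × 3.6 = 98.493 km/h.

Initial speed ≈ 98.5 km/h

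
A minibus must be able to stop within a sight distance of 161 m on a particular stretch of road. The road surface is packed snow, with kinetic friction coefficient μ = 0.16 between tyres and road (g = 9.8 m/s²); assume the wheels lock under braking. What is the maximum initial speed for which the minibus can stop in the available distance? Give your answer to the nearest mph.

Maximum speed ≈ 50 mph

a = μg = 0.16 × 9.8 = 1.568 m/s².
v²/(2a) = d ⇒ v = √(2 × 1.568 × 161) = √504.90 = 22.4700 m/s.
22.4700 m/s ÷ 0.44704 = 50.264 mph.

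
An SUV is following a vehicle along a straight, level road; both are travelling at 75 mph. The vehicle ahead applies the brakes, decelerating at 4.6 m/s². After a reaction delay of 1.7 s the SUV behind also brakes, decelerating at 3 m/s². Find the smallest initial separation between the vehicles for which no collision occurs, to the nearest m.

75 mph × 0.44704 = 33.5280 m/s.
Leader travels v²/(2a_L) = 1124.127 / 9.200 = 122.188 m before stopping.
Follower covers v·t_r = 33.5280 × 1.7 = 56.998 m while reacting, then v²/(2a_F) = 1124.127 / 6.000 = 187.355 m while braking, for a total of 56.998 + 187.355 = 244.353 m.
Since a_F ≤ a_L and the follower starts braking later, the follower is never slower than the leader, so the closest approach is when both have stopped.
Minimum gap = 244.353 − 122.188 = 122.165 m.

Minimum gap ≈ 122 m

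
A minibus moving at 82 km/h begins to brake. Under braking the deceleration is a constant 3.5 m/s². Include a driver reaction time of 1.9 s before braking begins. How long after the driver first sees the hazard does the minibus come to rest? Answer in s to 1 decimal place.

Total time ≈ 8.4 s

82 km/h ÷ 3.6 = 22.7778 m/s.
Braking time = v/a = 22.7778 / 3.500 = 6.508 s.
Total = 1.9 + 6.508 = 8.408 s.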